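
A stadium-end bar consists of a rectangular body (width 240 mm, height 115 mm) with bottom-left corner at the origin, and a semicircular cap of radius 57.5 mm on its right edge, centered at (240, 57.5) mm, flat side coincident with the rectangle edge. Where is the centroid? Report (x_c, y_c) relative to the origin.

Part | A | x̄ᵢ | ȳᵢ | A·x̄ᵢ | A·ȳᵢ
rectangular body | 27600.00 | 120.00 | 57.50 | 3312000.00 | 1587000.00
semicircular end | 5193.45 | 264.40 | 57.50 | 1373166.47 | 298623.11
Σ | 32793.45 |  |  | 4685166.47 | 1885623.11
x_c = 4685166.47 / 32793.45 = 142.87 mm
y_c = 1885623.11 / 32793.45 = 57.50 mm

x_c = 142.87 mm, y_c = 57.50 mm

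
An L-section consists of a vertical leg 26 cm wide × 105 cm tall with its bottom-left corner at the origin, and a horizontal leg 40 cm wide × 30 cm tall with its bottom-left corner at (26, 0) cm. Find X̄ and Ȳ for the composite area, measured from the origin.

vertical leg: A = 26 × 105 = 2730.00, centroid at (13.00, 52.50).
horizontal leg: A = 40 × 30 = 1200.00, centroid at (46.00, 15.00).
ΣA = 3930.00 cm², ΣAX̄ = 90690.00 cm³, ΣAȲ = 161325.00 cm³.
X̄ = 90690.00/3930.00 = 23.08 cm; Ȳ = 161325.00/3930.00 = 41.05 cm.

X̄ = 23.08 cm, Ȳ = 41.05 cm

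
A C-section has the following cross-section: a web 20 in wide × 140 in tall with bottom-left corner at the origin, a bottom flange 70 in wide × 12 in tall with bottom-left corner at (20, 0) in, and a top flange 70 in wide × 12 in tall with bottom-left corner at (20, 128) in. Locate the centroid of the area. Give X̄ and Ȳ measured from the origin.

Part | A | x̄ᵢ | ȳᵢ | A·x̄ᵢ | A·ȳᵢ
web | 2800.00 | 10.00 | 70.00 | 28000.00 | 196000.00
bottom flange | 840.00 | 55.00 | 6.00 | 46200.00 | 5040.00
top flange | 840.00 | 55.00 | 134.00 | 46200.00 | 112560.00
Σ | 4480.00 |  |  | 120400.00 | 313600.00
X̄ = 120400.00 / 4480.00 = 26.88 in
Ȳ = 313600.00 / 4480.00 = 70.00 in

X̄ = 26.88 in, Ȳ = 70.00 in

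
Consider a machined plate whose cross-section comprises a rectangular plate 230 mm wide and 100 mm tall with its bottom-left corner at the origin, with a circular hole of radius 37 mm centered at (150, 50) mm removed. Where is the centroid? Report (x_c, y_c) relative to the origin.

plate: A = 230 × 100 = 23000.00, centroid at (115.00, 50.00).
hole: A = −π·37² = -4300.84, centroid at (150.00, 50.00).
ΣA = 18699.16 mm², ΣAx_c = 1999873.95 mm³, ΣAy_c = 934957.98 mm³.
x_c = 1999873.95/18699.16 = 106.95 mm; y_c = 934957.98/18699.16 = 50.00 mm.

x_c = 106.95 mm, y_c = 50.00 mm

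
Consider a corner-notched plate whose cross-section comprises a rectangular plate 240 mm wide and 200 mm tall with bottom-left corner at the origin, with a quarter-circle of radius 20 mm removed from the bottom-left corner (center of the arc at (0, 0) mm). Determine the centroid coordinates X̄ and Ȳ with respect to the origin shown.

X̄ = 120.73 mm, Ȳ = 100.60 mm

plate: A = 240 × 200 = 48000.00, centroid at (120.00, 100.00).
removed quarter-circle: A = −¼π·20² = -314.16, centroid at (8.49, 8.49).
ΣA = 47685.84 mm²
ΣAX̄ = (48000.00)(120.00) + (-314.16)(8.49) = 5757333.33 mm³
ΣAȲ = (48000.00)(100.00) + (-314.16)(8.49) = 4797333.33 mm³
X̄ = 5757333.33 / 47685.84 = 120.73 mm
Ȳ = 4797333.33 / 47685.84 = 100.60 mm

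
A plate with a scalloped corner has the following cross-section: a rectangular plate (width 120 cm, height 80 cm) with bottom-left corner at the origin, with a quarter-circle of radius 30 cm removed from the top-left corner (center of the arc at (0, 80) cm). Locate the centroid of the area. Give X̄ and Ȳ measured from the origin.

X̄ = 63.76 cm, Ȳ = 37.83 cm

Part | A | x̄ᵢ | ȳᵢ | A·x̄ᵢ | A·ȳᵢ
plate | 9600.00 | 60.00 | 40.00 | 576000.00 | 384000.00
removed quarter-circle | -706.86 | 12.73 | 67.27 | -9000.00 | -47548.67
Σ | 8893.14 |  |  | 567000.00 | 336451.33
X̄ = 567000.00 / 8893.14 = 63.76 cm
Ȳ = 336451.33 / 8893.14 = 37.83 cm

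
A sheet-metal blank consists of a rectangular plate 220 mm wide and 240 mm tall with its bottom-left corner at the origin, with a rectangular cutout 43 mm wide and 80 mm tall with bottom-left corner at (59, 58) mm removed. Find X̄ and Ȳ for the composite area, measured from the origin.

plate: A = 220 × 240 = 52800.00, centroid at (110.00, 120.00).
hole: A = −(43 × 80) = -3440.00, centroid at (80.50, 98.00).
ΣA = 49360.00 mm²
ΣAX̄ = (52800.00)(110.00) + (-3440.00)(80.50) = 5531080.00 mm³
ΣAȲ = (52800.00)(120.00) + (-3440.00)(98.00) = 5998880.00 mm³
X̄ = 5531080.00 / 49360.00 = 112.06 mm
Ȳ = 5998880.00 / 49360.00 = 121.53 mm

X̄ = 112.06 mm, Ȳ = 121.53 mm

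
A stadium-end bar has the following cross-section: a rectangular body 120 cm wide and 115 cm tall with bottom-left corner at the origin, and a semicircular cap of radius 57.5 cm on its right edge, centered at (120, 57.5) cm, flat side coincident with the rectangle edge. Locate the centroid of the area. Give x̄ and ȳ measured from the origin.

rectangular body: A = 120 × 115 = 13800.00, centroid at (60.00, 57.50).
semicircular end: A = ½π·57.5² = 5193.45, centroid at (144.40, 57.50).
ΣA = 18993.45 cm², ΣAx̄ = 1577953.03 cm³, ΣAȳ = 1092123.11 cm³.
x̄ = 1577953.03/18993.45 = 83.08 cm; ȳ = 1092123.11/18993.45 = 57.50 cm.

x̄ = 83.08 cm, ȳ = 57.50 cm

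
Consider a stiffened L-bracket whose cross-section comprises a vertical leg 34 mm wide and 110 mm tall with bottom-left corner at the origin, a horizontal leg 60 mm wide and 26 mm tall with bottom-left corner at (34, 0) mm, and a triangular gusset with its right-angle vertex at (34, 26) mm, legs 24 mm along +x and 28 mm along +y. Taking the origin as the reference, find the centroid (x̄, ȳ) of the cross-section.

vertical leg: A = 34 × 110 = 3740.00, centroid at (17.00, 55.00).
horizontal leg: A = 60 × 26 = 1560.00, centroid at (64.00, 13.00).
gusset: A = ½·24·28 = 336.00, centroid at (42.00, 35.33).
ΣA = 5636.00 mm²
ΣAx̄ = (3740.00)(17.00) + (1560.00)(64.00) + (336.00)(42.00) = 177532.00 mm³
ΣAȳ = (3740.00)(55.00) + (1560.00)(13.00) + (336.00)(35.33) = 237852.00 mm³
x̄ = 177532.00 / 5636.00 = 31.50 mm
ȳ = 237852.00 / 5636.00 = 42.20 mm

x̄ = 31.50 mm, ȳ = 42.20 mm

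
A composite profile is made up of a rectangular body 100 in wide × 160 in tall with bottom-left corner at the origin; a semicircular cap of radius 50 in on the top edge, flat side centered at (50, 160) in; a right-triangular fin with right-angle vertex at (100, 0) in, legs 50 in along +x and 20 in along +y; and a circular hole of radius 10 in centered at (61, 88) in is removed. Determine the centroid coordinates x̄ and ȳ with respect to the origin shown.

x̄ = 51.49 in, ȳ = 97.82 in

rectangular body: A = 100 × 160 = 16000.00, centroid at (50.00, 80.00).
semicircular top: A = ½π·50² = 3926.99, centroid at (50.00, 181.22).
triangular fin: A = ½·50·20 = 500.00, centroid at (116.67, 6.67).
hole: A = −π·10² = -314.16, centroid at (61.00, 88.00).
ΣA = 20112.83 in²
ΣAx̄ = (16000.00)(50.00) + (3926.99)(50.00) + (500.00)(116.67) + (-314.16)(61.00) = 1035519.16 in³
ΣAȳ = (16000.00)(80.00) + (3926.99)(181.22) + (500.00)(6.67) + (-314.16)(88.00) = 1967339.18 in³
x̄ = 1035519.16 / 20112.83 = 51.49 in
ȳ = 1967339.18 / 20112.83 = 97.82 in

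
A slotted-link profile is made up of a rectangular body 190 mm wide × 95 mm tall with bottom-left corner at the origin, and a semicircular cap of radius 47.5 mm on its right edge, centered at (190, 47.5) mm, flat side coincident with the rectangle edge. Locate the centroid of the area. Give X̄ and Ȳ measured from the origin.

X̄ = 113.90 mm, Ȳ = 47.50 mm

rectangular body: A = 190 × 95 = 18050.00, centroid at (95.00, 47.50).
semicircular end: A = ½π·47.5² = 3544.11, centroid at (210.16, 47.50).
ΣA = 21594.11 mm², ΣAX̄ = 2459578.67 mm³, ΣAȲ = 1025720.19 mm³.
X̄ = 2459578.67/21594.11 = 113.90 mm; Ȳ = 1025720.19/21594.11 = 47.50 mm.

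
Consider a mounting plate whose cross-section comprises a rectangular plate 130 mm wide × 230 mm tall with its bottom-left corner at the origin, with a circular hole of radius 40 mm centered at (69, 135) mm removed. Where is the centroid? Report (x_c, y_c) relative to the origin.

x_c = 64.19 mm, y_c = 110.96 mm

plate: A = 130 × 230 = 29900.00, centroid at (65.00, 115.00).
hole: A = −π·40² = -5026.55, centroid at (69.00, 135.00).
ΣA = 24873.45 mm²
ΣAx_c = (29900.00)(65.00) + (-5026.55)(69.00) = 1596668.17 mm³
ΣAy_c = (29900.00)(115.00) + (-5026.55)(135.00) = 2759915.99 mm³
x_c = 1596668.17 / 24873.45 = 64.19 mm
y_c = 2759915.99 / 24873.45 = 110.96 mm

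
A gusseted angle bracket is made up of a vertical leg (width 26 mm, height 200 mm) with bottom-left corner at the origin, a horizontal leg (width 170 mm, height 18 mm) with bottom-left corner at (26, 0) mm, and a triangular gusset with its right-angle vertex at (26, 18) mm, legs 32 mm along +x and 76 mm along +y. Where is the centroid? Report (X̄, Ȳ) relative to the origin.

X̄ = 47.68 mm, Ȳ = 63.34 mm

vertical leg: A = 26 × 200 = 5200.00, centroid at (13.00, 100.00).
horizontal leg: A = 170 × 18 = 3060.00, centroid at (111.00, 9.00).
gusset: A = ½·32·76 = 1216.00, centroid at (36.67, 43.33).
ΣA = 9476.00 mm²
ΣAX̄ = (5200.00)(13.00) + (3060.00)(111.00) + (1216.00)(36.67) = 451846.67 mm³
ΣAȲ = (5200.00)(100.00) + (3060.00)(9.00) + (1216.00)(43.33) = 600233.33 mm³
X̄ = 451846.67 / 9476.00 = 47.68 mm
Ȳ = 600233.33 / 9476.00 = 63.34 mm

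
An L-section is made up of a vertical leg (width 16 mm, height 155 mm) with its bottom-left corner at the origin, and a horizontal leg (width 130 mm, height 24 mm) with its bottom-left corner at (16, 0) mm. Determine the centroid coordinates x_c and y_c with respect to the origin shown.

vertical leg: A = 16 × 155 = 2480.00, centroid at (8.00, 77.50).
horizontal leg: A = 130 × 24 = 3120.00, centroid at (81.00, 12.00).
ΣA = 5600.00 mm²
ΣAx_c = (2480.00)(8.00) + (3120.00)(81.00) = 272560.00 mm³
ΣAy_c = (2480.00)(77.50) + (3120.00)(12.00) = 229640.00 mm³
x_c = 272560.00 / 5600.00 = 48.67 mm
y_c = 229640.00 / 5600.00 = 41.01 mm

x_c = 48.67 mm, y_c = 41.01 mm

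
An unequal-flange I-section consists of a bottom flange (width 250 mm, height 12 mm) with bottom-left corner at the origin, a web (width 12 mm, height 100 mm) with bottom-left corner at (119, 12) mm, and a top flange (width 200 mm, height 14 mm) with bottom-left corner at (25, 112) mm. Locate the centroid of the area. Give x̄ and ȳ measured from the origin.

x̄ = 125.00 mm, ȳ = 60.80 mm

Part | A | x̄ᵢ | ȳᵢ | A·x̄ᵢ | A·ȳᵢ
bottom flange | 3000.00 | 125.00 | 6.00 | 375000.00 | 18000.00
web | 1200.00 | 125.00 | 62.00 | 150000.00 | 74400.00
top flange | 2800.00 | 125.00 | 119.00 | 350000.00 | 333200.00
Σ | 7000.00 |  |  | 875000.00 | 425600.00
x̄ = 875000.00 / 7000.00 = 125.00 mm
ȳ = 425600.00 / 7000.00 = 60.80 mm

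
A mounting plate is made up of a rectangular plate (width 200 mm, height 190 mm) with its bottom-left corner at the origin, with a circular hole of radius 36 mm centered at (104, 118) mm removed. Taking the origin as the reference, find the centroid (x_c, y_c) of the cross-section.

Part | A | x̄ᵢ | ȳᵢ | A·x̄ᵢ | A·ȳᵢ
plate | 38000.00 | 100.00 | 95.00 | 3800000.00 | 3610000.00
hole | -4071.50 | 104.00 | 118.00 | -423436.42 | -480437.48
Σ | 33928.50 |  |  | 3376563.58 | 3129562.52
x_c = 3376563.58 / 33928.50 = 99.52 mm
y_c = 3129562.52 / 33928.50 = 92.24 mm

x_c = 99.52 mm, y_c = 92.24 mm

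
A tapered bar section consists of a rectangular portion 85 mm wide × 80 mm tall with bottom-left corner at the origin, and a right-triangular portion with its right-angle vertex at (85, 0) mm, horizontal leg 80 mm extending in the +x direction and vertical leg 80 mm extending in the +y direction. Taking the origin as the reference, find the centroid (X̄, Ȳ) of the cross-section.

X̄ = 64.63 mm, Ȳ = 35.73 mm

rectangular portion: A = 85 × 80 = 6800.00, centroid at (42.50, 40.00).
triangular portion: A = ½·80·80 = 3200.00, centroid at (111.67, 26.67).
ΣA = 10000.00 mm², ΣAX̄ = 646333.33 mm³, ΣAȲ = 357333.33 mm³.
X̄ = 646333.33/10000.00 = 64.63 mm; Ȳ = 357333.33/10000.00 = 35.73 mm.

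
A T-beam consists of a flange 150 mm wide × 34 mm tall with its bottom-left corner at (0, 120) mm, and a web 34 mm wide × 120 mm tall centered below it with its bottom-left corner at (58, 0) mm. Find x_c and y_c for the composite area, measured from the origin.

Part | A | x̄ᵢ | ȳᵢ | A·x̄ᵢ | A·ȳᵢ
web | 4080.00 | 75.00 | 60.00 | 306000.00 | 244800.00
flange | 5100.00 | 75.00 | 137.00 | 382500.00 | 698700.00
Σ | 9180.00 |  |  | 688500.00 | 943500.00
x_c = 688500.00 / 9180.00 = 75.00 mm
y_c = 943500.00 / 9180.00 = 102.78 mm

x_c = 75.00 mm, y_c = 102.78 mm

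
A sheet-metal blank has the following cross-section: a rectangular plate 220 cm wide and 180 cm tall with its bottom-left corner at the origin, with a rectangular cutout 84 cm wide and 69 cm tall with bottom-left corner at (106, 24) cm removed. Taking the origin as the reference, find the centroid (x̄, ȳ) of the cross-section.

plate: A = 220 × 180 = 39600.00, centroid at (110.00, 90.00).
hole: A = −(84 × 69) = -5796.00, centroid at (148.00, 58.50).
ΣA = 33804.00 cm², ΣAx̄ = 3498192.00 cm³, ΣAȳ = 3224934.00 cm³.
x̄ = 3498192.00/33804.00 = 103.48 cm; ȳ = 3224934.00/33804.00 = 95.40 cm.

x̄ = 103.48 cm, ȳ = 95.40 cm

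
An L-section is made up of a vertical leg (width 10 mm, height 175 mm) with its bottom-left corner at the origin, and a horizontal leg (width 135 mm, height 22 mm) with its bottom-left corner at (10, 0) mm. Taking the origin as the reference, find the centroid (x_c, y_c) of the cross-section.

vertical leg: A = 10 × 175 = 1750.00, centroid at (5.00, 87.50).
horizontal leg: A = 135 × 22 = 2970.00, centroid at (77.50, 11.00).
ΣA = 4720.00 mm², ΣAx_c = 238925.00 mm³, ΣAy_c = 185795.00 mm³.
x_c = 238925.00/4720.00 = 50.62 mm; y_c = 185795.00/4720.00 = 39.36 mm.

x_c = 50.62 mm, y_c = 39.36 mm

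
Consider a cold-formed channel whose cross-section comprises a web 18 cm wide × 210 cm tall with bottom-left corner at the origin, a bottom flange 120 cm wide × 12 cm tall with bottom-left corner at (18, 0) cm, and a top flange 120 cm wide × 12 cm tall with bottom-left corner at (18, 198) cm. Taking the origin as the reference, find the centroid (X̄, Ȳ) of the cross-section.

Part | A | x̄ᵢ | ȳᵢ | A·x̄ᵢ | A·ȳᵢ
web | 3780.00 | 9.00 | 105.00 | 34020.00 | 396900.00
bottom flange | 1440.00 | 78.00 | 6.00 | 112320.00 | 8640.00
top flange | 1440.00 | 78.00 | 204.00 | 112320.00 | 293760.00
Σ | 6660.00 |  |  | 258660.00 | 699300.00
X̄ = 258660.00 / 6660.00 = 38.84 cm
Ȳ = 699300.00 / 6660.00 = 105.00 cm

X̄ = 38.84 cm, Ȳ = 105.00 cm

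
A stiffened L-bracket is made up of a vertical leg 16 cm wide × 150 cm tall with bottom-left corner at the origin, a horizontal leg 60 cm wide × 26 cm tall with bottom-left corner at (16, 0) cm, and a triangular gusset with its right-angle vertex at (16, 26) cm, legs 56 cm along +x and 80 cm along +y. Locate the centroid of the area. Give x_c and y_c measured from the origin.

vertical leg: A = 16 × 150 = 2400.00, centroid at (8.00, 75.00).
horizontal leg: A = 60 × 26 = 1560.00, centroid at (46.00, 13.00).
gusset: A = ½·56·80 = 2240.00, centroid at (34.67, 52.67).
ΣA = 6200.00 cm², ΣAx_c = 168613.33 cm³, ΣAy_c = 318253.33 cm³.
x_c = 168613.33/6200.00 = 27.20 cm; y_c = 318253.33/6200.00 = 51.33 cm.

x_c = 27.20 cm, y_c = 51.33 cm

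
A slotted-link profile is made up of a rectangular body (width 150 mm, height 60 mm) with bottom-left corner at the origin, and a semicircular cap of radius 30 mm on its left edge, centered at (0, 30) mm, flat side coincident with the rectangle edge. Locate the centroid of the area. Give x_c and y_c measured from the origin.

Part | A | x̄ᵢ | ȳᵢ | A·x̄ᵢ | A·ȳᵢ
rectangular body | 9000.00 | 75.00 | 30.00 | 675000.00 | 270000.00
semicircular end | 1413.72 | -12.73 | 30.00 | -18000.00 | 42411.50
Σ | 10413.72 |  |  | 657000.00 | 312411.50
x_c = 657000.00 / 10413.72 = 63.09 mm
y_c = 312411.50 / 10413.72 = 30.00 mm

x_c = 63.09 mm, y_c = 30.00 mm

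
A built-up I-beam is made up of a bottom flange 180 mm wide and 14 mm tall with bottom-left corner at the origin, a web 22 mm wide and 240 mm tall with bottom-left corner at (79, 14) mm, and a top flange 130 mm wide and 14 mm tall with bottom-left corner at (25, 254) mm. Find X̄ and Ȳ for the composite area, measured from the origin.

X̄ = 90.00 mm, Ȳ = 124.76 mm

bottom flange: A = 180 × 14 = 2520.00, centroid at (90.00, 7.00).
web: A = 22 × 240 = 5280.00, centroid at (90.00, 134.00).
top flange: A = 130 × 14 = 1820.00, centroid at (90.00, 261.00).
ΣA = 9620.00 mm², ΣAX̄ = 865800.00 mm³, ΣAȲ = 1200180.00 mm³.
X̄ = 865800.00/9620.00 = 90.00 mm; Ȳ = 1200180.00/9620.00 = 124.76 mm.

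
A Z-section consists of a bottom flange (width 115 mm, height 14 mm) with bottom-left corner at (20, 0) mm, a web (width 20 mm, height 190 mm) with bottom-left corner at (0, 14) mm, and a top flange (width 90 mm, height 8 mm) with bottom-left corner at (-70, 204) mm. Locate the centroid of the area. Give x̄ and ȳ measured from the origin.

x̄ = 23.62 mm, ȳ = 93.84 mm

bottom flange: A = 115 × 14 = 1610.00, centroid at (77.50, 7.00).
web: A = 20 × 190 = 3800.00, centroid at (10.00, 109.00).
top flange: A = 90 × 8 = 720.00, centroid at (-25.00, 208.00).
ΣA = 6130.00 mm², ΣAx̄ = 144775.00 mm³, ΣAȳ = 575230.00 mm³.
x̄ = 144775.00/6130.00 = 23.62 mm; ȳ = 575230.00/6130.00 = 93.84 mm.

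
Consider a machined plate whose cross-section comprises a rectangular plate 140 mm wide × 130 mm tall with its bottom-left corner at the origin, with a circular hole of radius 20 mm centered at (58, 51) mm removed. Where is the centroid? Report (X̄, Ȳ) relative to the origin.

X̄ = 70.89 mm, Ȳ = 66.04 mm

plate: A = 140 × 130 = 18200.00, centroid at (70.00, 65.00).
hole: A = −π·20² = -1256.64, centroid at (58.00, 51.00).
ΣA = 16943.36 mm²
ΣAX̄ = (18200.00)(70.00) + (-1256.64)(58.00) = 1201115.05 mm³
ΣAȲ = (18200.00)(65.00) + (-1256.64)(51.00) = 1118911.51 mm³
X̄ = 1201115.05 / 16943.36 = 70.89 mm
Ȳ = 1118911.51 / 16943.36 = 66.04 mm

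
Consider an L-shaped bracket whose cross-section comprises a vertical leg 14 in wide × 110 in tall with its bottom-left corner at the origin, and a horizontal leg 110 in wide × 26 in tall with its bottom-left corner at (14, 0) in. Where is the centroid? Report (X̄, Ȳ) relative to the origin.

vertical leg: A = 14 × 110 = 1540.00, centroid at (7.00, 55.00).
horizontal leg: A = 110 × 26 = 2860.00, centroid at (69.00, 13.00).
ΣA = 4400.00 in², ΣAX̄ = 208120.00 in³, ΣAȲ = 121880.00 in³.
X̄ = 208120.00/4400.00 = 47.30 in; Ȳ = 121880.00/4400.00 = 27.70 in.

X̄ = 47.30 in, Ȳ = 27.70 in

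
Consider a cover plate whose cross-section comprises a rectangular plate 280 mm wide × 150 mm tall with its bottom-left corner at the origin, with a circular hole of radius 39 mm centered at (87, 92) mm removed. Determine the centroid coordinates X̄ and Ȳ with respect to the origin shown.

X̄ = 146.80 mm, Ȳ = 72.82 mm

Part | A | x̄ᵢ | ȳᵢ | A·x̄ᵢ | A·ȳᵢ
plate | 42000.00 | 140.00 | 75.00 | 5880000.00 | 3150000.00
hole | -4778.36 | 87.00 | 92.00 | -415717.53 | -439609.34
Σ | 37221.64 |  |  | 5464282.47 | 2710390.66
X̄ = 5464282.47 / 37221.64 = 146.80 mm
Ȳ = 2710390.66 / 37221.64 = 72.82 mm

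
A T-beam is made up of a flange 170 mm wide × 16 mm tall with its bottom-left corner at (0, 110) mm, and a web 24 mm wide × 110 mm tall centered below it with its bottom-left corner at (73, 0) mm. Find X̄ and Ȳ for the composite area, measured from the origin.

web: A = 24 × 110 = 2640.00, centroid at (85.00, 55.00).
flange: A = 170 × 16 = 2720.00, centroid at (85.00, 118.00).
ΣA = 5360.00 mm², ΣAX̄ = 455600.00 mm³, ΣAȲ = 466160.00 mm³.
X̄ = 455600.00/5360.00 = 85.00 mm; Ȳ = 466160.00/5360.00 = 86.97 mm.

X̄ = 85.00 mm, Ȳ = 86.97 mm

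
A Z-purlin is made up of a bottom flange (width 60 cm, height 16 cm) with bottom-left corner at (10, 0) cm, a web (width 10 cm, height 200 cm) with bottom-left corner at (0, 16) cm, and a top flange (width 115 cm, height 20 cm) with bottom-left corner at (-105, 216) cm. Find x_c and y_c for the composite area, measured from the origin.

x_c = -11.57 cm, y_c = 144.39 cm

Part | A | x̄ᵢ | ȳᵢ | A·x̄ᵢ | A·ȳᵢ
bottom flange | 960.00 | 40.00 | 8.00 | 38400.00 | 7680.00
web | 2000.00 | 5.00 | 116.00 | 10000.00 | 232000.00
top flange | 2300.00 | -47.50 | 226.00 | -109250.00 | 519800.00
Σ | 5260.00 |  |  | -60850.00 | 759480.00
x_c = -60850.00 / 5260.00 = -11.57 cm
y_c = 759480.00 / 5260.00 = 144.39 cm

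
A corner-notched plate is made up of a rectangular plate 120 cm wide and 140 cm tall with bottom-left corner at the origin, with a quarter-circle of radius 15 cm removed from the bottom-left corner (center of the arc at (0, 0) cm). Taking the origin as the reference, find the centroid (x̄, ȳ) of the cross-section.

Part | A | x̄ᵢ | ȳᵢ | A·x̄ᵢ | A·ȳᵢ
plate | 16800.00 | 60.00 | 70.00 | 1008000.00 | 1176000.00
removed quarter-circle | -176.71 | 6.37 | 6.37 | -1125.00 | -1125.00
Σ | 16623.29 |  |  | 1006875.00 | 1174875.00
x̄ = 1006875.00 / 16623.29 = 60.57 cm
ȳ = 1174875.00 / 16623.29 = 70.68 cm

x̄ = 60.57 cm, ȳ = 70.68 cm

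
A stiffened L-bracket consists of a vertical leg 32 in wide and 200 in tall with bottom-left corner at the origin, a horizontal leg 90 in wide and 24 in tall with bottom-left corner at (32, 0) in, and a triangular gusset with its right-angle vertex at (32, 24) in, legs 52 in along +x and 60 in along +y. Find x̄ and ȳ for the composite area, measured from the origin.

x̄ = 34.16 in, ȳ = 72.58 in

vertical leg: A = 32 × 200 = 6400.00, centroid at (16.00, 100.00).
horizontal leg: A = 90 × 24 = 2160.00, centroid at (77.00, 12.00).
gusset: A = ½·52·60 = 1560.00, centroid at (49.33, 44.00).
ΣA = 10120.00 in², ΣAx̄ = 345680.00 in³, ΣAȳ = 734560.00 in³.
x̄ = 345680.00/10120.00 = 34.16 in; ȳ = 734560.00/10120.00 = 72.58 in.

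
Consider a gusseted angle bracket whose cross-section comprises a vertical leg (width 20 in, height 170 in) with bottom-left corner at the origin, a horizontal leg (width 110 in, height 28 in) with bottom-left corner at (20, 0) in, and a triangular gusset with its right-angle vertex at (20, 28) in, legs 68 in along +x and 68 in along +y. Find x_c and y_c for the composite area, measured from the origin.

x_c = 41.36 in, y_c = 51.10 in

vertical leg: A = 20 × 170 = 3400.00, centroid at (10.00, 85.00).
horizontal leg: A = 110 × 28 = 3080.00, centroid at (75.00, 14.00).
gusset: A = ½·68·68 = 2312.00, centroid at (42.67, 50.67).
ΣA = 8792.00 in², ΣAx_c = 363645.33 in³, ΣAy_c = 449261.33 in³.
x_c = 363645.33/8792.00 = 41.36 in; y_c = 449261.33/8792.00 = 51.10 in.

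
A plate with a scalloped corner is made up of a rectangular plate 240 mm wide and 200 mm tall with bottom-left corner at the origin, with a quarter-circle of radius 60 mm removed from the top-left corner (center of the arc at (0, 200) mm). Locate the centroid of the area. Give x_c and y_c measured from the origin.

x_c = 125.92 mm, y_c = 95.33 mm

plate: A = 240 × 200 = 48000.00, centroid at (120.00, 100.00).
removed quarter-circle: A = −¼π·60² = -2827.43, centroid at (25.46, 174.54).
ΣA = 45172.57 mm²
ΣAx_c = (48000.00)(120.00) + (-2827.43)(25.46) = 5688000.00 mm³
ΣAy_c = (48000.00)(100.00) + (-2827.43)(174.54) = 4306513.32 mm³
x_c = 5688000.00 / 45172.57 = 125.92 mm
y_c = 4306513.32 / 45172.57 = 95.33 mm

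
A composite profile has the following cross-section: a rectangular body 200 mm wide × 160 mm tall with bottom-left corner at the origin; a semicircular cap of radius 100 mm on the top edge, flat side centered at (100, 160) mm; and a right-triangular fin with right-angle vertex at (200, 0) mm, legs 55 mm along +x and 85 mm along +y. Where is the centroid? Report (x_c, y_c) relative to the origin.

x_c = 105.53 mm, y_c = 116.02 mm

rectangular body: A = 200 × 160 = 32000.00, centroid at (100.00, 80.00).
semicircular top: A = ½π·100² = 15707.96, centroid at (100.00, 202.44).
triangular fin: A = ½·55·85 = 2337.50, centroid at (218.33, 28.33).
ΣA = 50045.46 mm², ΣAx_c = 5281150.49 mm³, ΣAy_c = 5806169.96 mm³.
x_c = 5281150.49/50045.46 = 105.53 mm; y_c = 5806169.96/50045.46 = 116.02 mm.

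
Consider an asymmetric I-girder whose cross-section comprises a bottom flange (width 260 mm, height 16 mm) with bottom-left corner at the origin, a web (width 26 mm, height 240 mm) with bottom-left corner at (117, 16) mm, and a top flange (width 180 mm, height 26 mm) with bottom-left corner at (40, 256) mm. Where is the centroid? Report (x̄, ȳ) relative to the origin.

x̄ = 130.00 mm, ȳ = 141.97 mm

Part | A | x̄ᵢ | ȳᵢ | A·x̄ᵢ | A·ȳᵢ
bottom flange | 4160.00 | 130.00 | 8.00 | 540800.00 | 33280.00
web | 6240.00 | 130.00 | 136.00 | 811200.00 | 848640.00
top flange | 4680.00 | 130.00 | 269.00 | 608400.00 | 1258920.00
Σ | 15080.00 |  |  | 1960400.00 | 2140840.00
x̄ = 1960400.00 / 15080.00 = 130.00 mm
ȳ = 2140840.00 / 15080.00 = 141.97 mm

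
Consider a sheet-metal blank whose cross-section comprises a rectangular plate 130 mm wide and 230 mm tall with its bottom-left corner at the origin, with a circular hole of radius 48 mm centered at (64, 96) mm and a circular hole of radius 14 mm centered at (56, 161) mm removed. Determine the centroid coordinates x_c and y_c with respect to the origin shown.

Part | A | x̄ᵢ | ȳᵢ | A·x̄ᵢ | A·ȳᵢ
plate | 29900.00 | 65.00 | 115.00 | 1943500.00 | 3438500.00
hole 1 | -7238.23 | 64.00 | 96.00 | -463246.69 | -694870.03
hole 2 | -615.75 | 56.00 | 161.00 | -34482.12 | -99136.10
Σ | 22046.02 |  |  | 1445771.19 | 2644493.87
x_c = 1445771.19 / 22046.02 = 65.58 mm
y_c = 2644493.87 / 22046.02 = 119.95 mm

x_c = 65.58 mm, y_c = 119.95 mm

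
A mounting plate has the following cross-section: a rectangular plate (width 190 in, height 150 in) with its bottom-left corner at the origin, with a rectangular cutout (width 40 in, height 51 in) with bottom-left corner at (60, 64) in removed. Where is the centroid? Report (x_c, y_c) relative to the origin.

x_c = 96.16 in, y_c = 73.88 in

plate: A = 190 × 150 = 28500.00, centroid at (95.00, 75.00).
hole: A = −(40 × 51) = -2040.00, centroid at (80.00, 89.50).
ΣA = 26460.00 in², ΣAx_c = 2544300.00 in³, ΣAy_c = 1954920.00 in³.
x_c = 2544300.00/26460.00 = 96.16 in; y_c = 1954920.00/26460.00 = 73.88 in.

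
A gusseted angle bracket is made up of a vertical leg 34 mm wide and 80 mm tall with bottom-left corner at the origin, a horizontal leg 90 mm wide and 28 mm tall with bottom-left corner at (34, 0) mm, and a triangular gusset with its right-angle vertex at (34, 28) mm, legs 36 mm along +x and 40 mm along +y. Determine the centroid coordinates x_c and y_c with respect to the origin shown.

Part | A | x̄ᵢ | ȳᵢ | A·x̄ᵢ | A·ȳᵢ
vertical leg | 2720.00 | 17.00 | 40.00 | 46240.00 | 108800.00
horizontal leg | 2520.00 | 79.00 | 14.00 | 199080.00 | 35280.00
gusset | 720.00 | 46.00 | 41.33 | 33120.00 | 29760.00
Σ | 5960.00 |  |  | 278440.00 | 173840.00
x_c = 278440.00 / 5960.00 = 46.72 mm
y_c = 173840.00 / 5960.00 = 29.17 mm

x_c = 46.72 mm, y_c = 29.17 mm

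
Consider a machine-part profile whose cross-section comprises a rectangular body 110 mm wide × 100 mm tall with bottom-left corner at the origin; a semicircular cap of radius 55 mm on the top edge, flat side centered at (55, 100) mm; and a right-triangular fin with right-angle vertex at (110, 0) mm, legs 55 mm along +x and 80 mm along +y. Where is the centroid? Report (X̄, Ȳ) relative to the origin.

Part | A | x̄ᵢ | ȳᵢ | A·x̄ᵢ | A·ȳᵢ
rectangular body | 11000.00 | 55.00 | 50.00 | 605000.00 | 550000.00
semicircular top | 4751.66 | 55.00 | 123.34 | 261341.24 | 586082.56
triangular fin | 2200.00 | 128.33 | 26.67 | 282333.33 | 58666.67
Σ | 17951.66 |  |  | 1148674.57 | 1194749.22
X̄ = 1148674.57 / 17951.66 = 63.99 mm
Ȳ = 1194749.22 / 17951.66 = 66.55 mm

X̄ = 63.99 mm, Ȳ = 66.55 mm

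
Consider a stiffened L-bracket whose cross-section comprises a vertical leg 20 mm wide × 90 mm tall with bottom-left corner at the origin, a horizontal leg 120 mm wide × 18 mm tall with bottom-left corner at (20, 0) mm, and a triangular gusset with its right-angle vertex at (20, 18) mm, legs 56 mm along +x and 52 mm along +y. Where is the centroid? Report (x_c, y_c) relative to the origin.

vertical leg: A = 20 × 90 = 1800.00, centroid at (10.00, 45.00).
horizontal leg: A = 120 × 18 = 2160.00, centroid at (80.00, 9.00).
gusset: A = ½·56·52 = 1456.00, centroid at (38.67, 35.33).
ΣA = 5416.00 mm², ΣAx_c = 247098.67 mm³, ΣAy_c = 151885.33 mm³.
x_c = 247098.67/5416.00 = 45.62 mm; y_c = 151885.33/5416.00 = 28.04 mm.

x_c = 45.62 mm, y_c = 28.04 mm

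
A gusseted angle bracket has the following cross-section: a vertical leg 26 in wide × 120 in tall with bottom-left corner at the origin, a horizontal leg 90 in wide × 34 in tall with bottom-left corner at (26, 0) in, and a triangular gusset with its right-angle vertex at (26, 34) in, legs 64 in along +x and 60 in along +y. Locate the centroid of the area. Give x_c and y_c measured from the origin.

vertical leg: A = 26 × 120 = 3120.00, centroid at (13.00, 60.00).
horizontal leg: A = 90 × 34 = 3060.00, centroid at (71.00, 17.00).
gusset: A = ½·64·60 = 1920.00, centroid at (47.33, 54.00).
ΣA = 8100.00 in²
ΣAx_c = (3120.00)(13.00) + (3060.00)(71.00) + (1920.00)(47.33) = 348700.00 in³
ΣAy_c = (3120.00)(60.00) + (3060.00)(17.00) + (1920.00)(54.00) = 342900.00 in³
x_c = 348700.00 / 8100.00 = 43.05 in
y_c = 342900.00 / 8100.00 = 42.33 in

x_c = 43.05 in, y_c = 42.33 in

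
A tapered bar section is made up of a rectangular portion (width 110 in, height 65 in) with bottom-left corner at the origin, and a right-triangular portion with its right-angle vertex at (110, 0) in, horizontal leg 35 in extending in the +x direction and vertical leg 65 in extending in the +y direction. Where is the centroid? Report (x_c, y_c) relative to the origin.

x_c = 64.15 in, y_c = 31.01 in

Part | A | x̄ᵢ | ȳᵢ | A·x̄ᵢ | A·ȳᵢ
rectangular portion | 7150.00 | 55.00 | 32.50 | 393250.00 | 232375.00
triangular portion | 1137.50 | 121.67 | 21.67 | 138395.83 | 24645.83
Σ | 8287.50 |  |  | 531645.83 | 257020.83
x_c = 531645.83 / 8287.50 = 64.15 in
y_c = 257020.83 / 8287.50 = 31.01 in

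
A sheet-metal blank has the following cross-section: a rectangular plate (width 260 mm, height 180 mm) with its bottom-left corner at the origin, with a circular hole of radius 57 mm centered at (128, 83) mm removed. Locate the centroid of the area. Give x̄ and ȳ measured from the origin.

x̄ = 130.56 mm, ȳ = 91.95 mm

Part | A | x̄ᵢ | ȳᵢ | A·x̄ᵢ | A·ȳᵢ
plate | 46800.00 | 130.00 | 90.00 | 6084000.00 | 4212000.00
hole | -10207.03 | 128.00 | 83.00 | -1306500.42 | -847183.87
Σ | 36592.97 |  |  | 4777499.58 | 3364816.13
x̄ = 4777499.58 / 36592.97 = 130.56 mm
ȳ = 3364816.13 / 36592.97 = 91.95 mm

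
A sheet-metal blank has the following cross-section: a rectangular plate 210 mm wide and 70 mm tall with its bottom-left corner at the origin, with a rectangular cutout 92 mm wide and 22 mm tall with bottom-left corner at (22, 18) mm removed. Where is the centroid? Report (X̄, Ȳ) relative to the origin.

X̄ = 110.91 mm, Ȳ = 35.96 mm

plate: A = 210 × 70 = 14700.00, centroid at (105.00, 35.00).
hole: A = −(92 × 22) = -2024.00, centroid at (68.00, 29.00).
ΣA = 12676.00 mm², ΣAX̄ = 1405868.00 mm³, ΣAȲ = 455804.00 mm³.
X̄ = 1405868.00/12676.00 = 110.91 mm; Ȳ = 455804.00/12676.00 = 35.96 mm.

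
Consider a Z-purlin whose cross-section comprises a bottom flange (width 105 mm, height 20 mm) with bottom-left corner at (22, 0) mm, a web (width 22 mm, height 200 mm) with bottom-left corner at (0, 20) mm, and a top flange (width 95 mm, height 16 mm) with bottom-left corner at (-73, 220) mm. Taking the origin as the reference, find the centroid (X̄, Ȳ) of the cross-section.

X̄ = 20.71 mm, Ȳ = 111.67 mm

Part | A | x̄ᵢ | ȳᵢ | A·x̄ᵢ | A·ȳᵢ
bottom flange | 2100.00 | 74.50 | 10.00 | 156450.00 | 21000.00
web | 4400.00 | 11.00 | 120.00 | 48400.00 | 528000.00
top flange | 1520.00 | -25.50 | 228.00 | -38760.00 | 346560.00
Σ | 8020.00 |  |  | 166090.00 | 895560.00
X̄ = 166090.00 / 8020.00 = 20.71 mm
Ȳ = 895560.00 / 8020.00 = 111.67 mm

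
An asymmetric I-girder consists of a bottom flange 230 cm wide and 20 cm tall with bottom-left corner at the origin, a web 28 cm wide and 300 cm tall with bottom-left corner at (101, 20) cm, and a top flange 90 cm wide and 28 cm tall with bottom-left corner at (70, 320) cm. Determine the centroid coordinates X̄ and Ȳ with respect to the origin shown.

X̄ = 115.00 cm, Ȳ = 149.21 cm

bottom flange: A = 230 × 20 = 4600.00, centroid at (115.00, 10.00).
web: A = 28 × 300 = 8400.00, centroid at (115.00, 170.00).
top flange: A = 90 × 28 = 2520.00, centroid at (115.00, 334.00).
ΣA = 15520.00 cm²
ΣAX̄ = (4600.00)(115.00) + (8400.00)(115.00) + (2520.00)(115.00) = 1784800.00 cm³
ΣAȲ = (4600.00)(10.00) + (8400.00)(170.00) + (2520.00)(334.00) = 2315680.00 cm³
X̄ = 1784800.00 / 15520.00 = 115.00 cm
Ȳ = 2315680.00 / 15520.00 = 149.21 cm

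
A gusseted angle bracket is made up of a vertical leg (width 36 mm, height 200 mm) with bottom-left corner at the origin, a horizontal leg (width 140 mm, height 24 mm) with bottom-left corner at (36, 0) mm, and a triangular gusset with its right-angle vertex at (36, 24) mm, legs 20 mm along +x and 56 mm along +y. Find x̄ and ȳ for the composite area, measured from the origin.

x̄ = 45.83 mm, ȳ = 70.52 mm

vertical leg: A = 36 × 200 = 7200.00, centroid at (18.00, 100.00).
horizontal leg: A = 140 × 24 = 3360.00, centroid at (106.00, 12.00).
gusset: A = ½·20·56 = 560.00, centroid at (42.67, 42.67).
ΣA = 11120.00 mm², ΣAx̄ = 509653.33 mm³, ΣAȳ = 784213.33 mm³.
x̄ = 509653.33/11120.00 = 45.83 mm; ȳ = 784213.33/11120.00 = 70.52 mm.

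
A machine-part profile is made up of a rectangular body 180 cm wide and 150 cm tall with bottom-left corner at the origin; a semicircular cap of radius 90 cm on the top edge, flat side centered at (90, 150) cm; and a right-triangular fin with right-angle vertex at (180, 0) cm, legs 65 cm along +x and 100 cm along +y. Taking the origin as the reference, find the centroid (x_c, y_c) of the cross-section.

x_c = 98.45 cm, y_c = 105.36 cm

Part | A | x̄ᵢ | ȳᵢ | A·x̄ᵢ | A·ȳᵢ
rectangular body | 27000.00 | 90.00 | 75.00 | 2430000.00 | 2025000.00
semicircular top | 12723.45 | 90.00 | 188.20 | 1145110.52 | 2394517.54
triangular fin | 3250.00 | 201.67 | 33.33 | 655416.67 | 108333.33
Σ | 42973.45 |  |  | 4230527.19 | 4527850.87
x_c = 4230527.19 / 42973.45 = 98.45 cm
y_c = 4527850.87 / 42973.45 = 105.36 cm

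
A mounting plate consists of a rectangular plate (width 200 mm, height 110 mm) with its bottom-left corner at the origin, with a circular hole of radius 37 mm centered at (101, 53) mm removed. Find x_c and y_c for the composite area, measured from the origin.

x_c = 99.76 mm, y_c = 55.49 mm

plate: A = 200 × 110 = 22000.00, centroid at (100.00, 55.00).
hole: A = −π·37² = -4300.84, centroid at (101.00, 53.00).
ΣA = 17699.16 mm², ΣAx_c = 1765615.13 mm³, ΣAy_c = 982055.46 mm³.
x_c = 1765615.13/17699.16 = 99.76 mm; y_c = 982055.46/17699.16 = 55.49 mm.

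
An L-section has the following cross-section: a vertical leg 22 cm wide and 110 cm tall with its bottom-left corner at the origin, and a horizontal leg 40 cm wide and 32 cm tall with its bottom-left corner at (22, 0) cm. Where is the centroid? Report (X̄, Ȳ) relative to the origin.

vertical leg: A = 22 × 110 = 2420.00, centroid at (11.00, 55.00).
horizontal leg: A = 40 × 32 = 1280.00, centroid at (42.00, 16.00).
ΣA = 3700.00 cm², ΣAX̄ = 80380.00 cm³, ΣAȲ = 153580.00 cm³.
X̄ = 80380.00/3700.00 = 21.72 cm; Ȳ = 153580.00/3700.00 = 41.51 cm.

X̄ = 21.72 cm, Ȳ = 41.51 cm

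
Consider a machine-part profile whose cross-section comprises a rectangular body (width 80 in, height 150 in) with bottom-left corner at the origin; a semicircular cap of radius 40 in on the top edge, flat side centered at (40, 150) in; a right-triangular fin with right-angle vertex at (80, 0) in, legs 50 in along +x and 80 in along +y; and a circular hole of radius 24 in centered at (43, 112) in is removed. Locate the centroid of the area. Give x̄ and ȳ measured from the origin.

x̄ = 47.34 in, ȳ = 79.59 in

rectangular body: A = 80 × 150 = 12000.00, centroid at (40.00, 75.00).
semicircular top: A = ½π·40² = 2513.27, centroid at (40.00, 166.98).
triangular fin: A = ½·50·80 = 2000.00, centroid at (96.67, 26.67).
hole: A = −π·24² = -1809.56, centroid at (43.00, 112.00).
ΣA = 14703.72 in²
ΣAx̄ = (12000.00)(40.00) + (2513.27)(40.00) + (2000.00)(96.67) + (-1809.56)(43.00) = 696053.33 in³
ΣAȳ = (12000.00)(75.00) + (2513.27)(166.98) + (2000.00)(26.67) + (-1809.56)(112.00) = 1170320.69 in³
x̄ = 696053.33 / 14703.72 = 47.34 in
ȳ = 1170320.69 / 14703.72 = 79.59 in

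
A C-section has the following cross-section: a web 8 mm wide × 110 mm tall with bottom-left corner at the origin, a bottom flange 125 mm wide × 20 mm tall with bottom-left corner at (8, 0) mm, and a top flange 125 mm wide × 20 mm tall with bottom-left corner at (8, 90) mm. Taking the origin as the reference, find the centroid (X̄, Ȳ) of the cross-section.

Part | A | x̄ᵢ | ȳᵢ | A·x̄ᵢ | A·ȳᵢ
web | 880.00 | 4.00 | 55.00 | 3520.00 | 48400.00
bottom flange | 2500.00 | 70.50 | 10.00 | 176250.00 | 25000.00
top flange | 2500.00 | 70.50 | 100.00 | 176250.00 | 250000.00
Σ | 5880.00 |  |  | 356020.00 | 323400.00
X̄ = 356020.00 / 5880.00 = 60.55 mm
Ȳ = 323400.00 / 5880.00 = 55.00 mm

X̄ = 60.55 mm, Ȳ = 55.00 mm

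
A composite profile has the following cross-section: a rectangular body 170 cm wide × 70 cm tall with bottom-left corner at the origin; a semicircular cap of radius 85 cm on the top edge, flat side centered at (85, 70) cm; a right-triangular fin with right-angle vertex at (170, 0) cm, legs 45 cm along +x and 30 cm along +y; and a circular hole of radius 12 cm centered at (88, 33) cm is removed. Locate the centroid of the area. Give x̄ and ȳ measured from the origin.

x̄ = 87.82 cm, ȳ = 68.69 cm

rectangular body: A = 170 × 70 = 11900.00, centroid at (85.00, 35.00).
semicircular top: A = ½π·85² = 11349.00, centroid at (85.00, 106.08).
triangular fin: A = ½·45·30 = 675.00, centroid at (185.00, 10.00).
hole: A = −π·12² = -452.39, centroid at (88.00, 33.00).
ΣA = 23471.61 cm², ΣAx̄ = 2061230.03 cm³, ΣAȳ = 1612168.06 cm³.
x̄ = 2061230.03/23471.61 = 87.82 cm; ȳ = 1612168.06/23471.61 = 68.69 cm.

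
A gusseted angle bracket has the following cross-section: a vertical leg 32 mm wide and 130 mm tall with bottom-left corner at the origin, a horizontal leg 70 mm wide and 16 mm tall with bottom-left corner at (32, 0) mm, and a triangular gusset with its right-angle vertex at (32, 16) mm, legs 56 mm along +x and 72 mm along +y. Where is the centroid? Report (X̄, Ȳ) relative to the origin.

X̄ = 33.41 mm, Ȳ = 49.34 mm

vertical leg: A = 32 × 130 = 4160.00, centroid at (16.00, 65.00).
horizontal leg: A = 70 × 16 = 1120.00, centroid at (67.00, 8.00).
gusset: A = ½·56·72 = 2016.00, centroid at (50.67, 40.00).
ΣA = 7296.00 mm², ΣAX̄ = 243744.00 mm³, ΣAȲ = 360000.00 mm³.
X̄ = 243744.00/7296.00 = 33.41 mm; Ȳ = 360000.00/7296.00 = 49.34 mm.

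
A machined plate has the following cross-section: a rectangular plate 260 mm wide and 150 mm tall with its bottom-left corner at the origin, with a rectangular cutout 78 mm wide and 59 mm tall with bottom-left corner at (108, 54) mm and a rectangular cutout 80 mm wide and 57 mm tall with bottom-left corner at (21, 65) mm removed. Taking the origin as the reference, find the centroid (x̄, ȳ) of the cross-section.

Part | A | x̄ᵢ | ȳᵢ | A·x̄ᵢ | A·ȳᵢ
plate | 39000.00 | 130.00 | 75.00 | 5070000.00 | 2925000.00
hole 1 | -4602.00 | 147.00 | 83.50 | -676494.00 | -384267.00
hole 2 | -4560.00 | 61.00 | 93.50 | -278160.00 | -426360.00
Σ | 29838.00 |  |  | 4115346.00 | 2114373.00
x̄ = 4115346.00 / 29838.00 = 137.92 mm
ȳ = 2114373.00 / 29838.00 = 70.86 mm

x̄ = 137.92 mm, ȳ = 70.86 mm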